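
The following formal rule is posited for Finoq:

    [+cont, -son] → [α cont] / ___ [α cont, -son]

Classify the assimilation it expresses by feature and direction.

The rule copies [cont] (continuancy) from the environment onto the target fricatives; since [±cont] encodes the stop/fricative manner contrast, the assimilating dimension is manner.
The conditioning segment sits to the right of the focus bar, meaning the trigger follows the segment that changes — regressive assimilation.

regressive manner assimilation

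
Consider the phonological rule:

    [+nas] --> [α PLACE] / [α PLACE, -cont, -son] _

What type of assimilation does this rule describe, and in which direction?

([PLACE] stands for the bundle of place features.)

progressive place assimilation

The shared variable α links the value of the place features (abbreviated [PLACE]) on the target to the same value on the neighbouring segment, so place is the feature that assimilates.
The conditioning segment sits to the left of the focus bar, meaning the trigger precedes the segment that changes — progressive assimilation.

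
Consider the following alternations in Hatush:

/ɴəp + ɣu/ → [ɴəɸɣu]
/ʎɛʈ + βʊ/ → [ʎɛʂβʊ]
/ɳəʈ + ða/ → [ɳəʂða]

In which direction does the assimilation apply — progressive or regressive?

regressive

Comparing underlying and surface forms, /p/ → [ɸ] is the alternation; the neighbouring /ɣ/ is constant.
/p/ is a stop while /ɣ/ is a fricative; the output [ɸ] is a fricative, matching the trigger — so the feature that spreads is manner.
The other alternating forms pattern the same way: /ʈ/ → [ʂ] before /β/ (stop → fricative, matching a fricative); /ʈ/ → [ʂ] before /ð/ (stop → fricative, matching a fricative) — only manner changes, and always toward the following segment.
The trigger is the following segment, so the direction is regressive (anticipatory).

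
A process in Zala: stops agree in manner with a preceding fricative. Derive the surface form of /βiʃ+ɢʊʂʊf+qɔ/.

The rule targets /ɢ/ (voiced uvular stop), which sits after the trigger /ʃ/ (fricative).
Changing only its manner to fricative gives [ʁ] — the voiced uvular fricative.
At the second juncture, /q/ likewise becomes [χ] adjacent to /f/.

[βiʃʁʊʂʊfχɔ]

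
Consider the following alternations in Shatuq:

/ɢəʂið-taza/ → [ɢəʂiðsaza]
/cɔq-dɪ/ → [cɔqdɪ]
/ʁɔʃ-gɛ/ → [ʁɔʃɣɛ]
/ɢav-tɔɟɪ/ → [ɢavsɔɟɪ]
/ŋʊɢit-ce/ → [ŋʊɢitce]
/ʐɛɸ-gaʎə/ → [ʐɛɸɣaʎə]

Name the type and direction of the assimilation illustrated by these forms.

progressive manner assimilation

Comparing underlying and surface forms, /t/ → [s] is the alternation; the neighbouring /ð/ is constant.
The change stop → fricative matches the manner of the preceding /ð/, identifying this as manner assimilation.
Place and voice are unchanged, so the assimilation is partial, not total.
Checking the remaining alternations: /g/ → [ɣ] after /ʃ/ (stop → fricative, matching a fricative); /t/ → [s] after /v/ (stop → fricative, matching a fricative); /g/ → [ɣ] after /ɸ/ (stop → fricative, matching a fricative) — only manner changes, and always toward the preceding segment.
Nothing changes in [cɔqdɪ], [ŋʊɢitce]: there the adjacent consonants already agree in manner (/d/ and /q/ are both stops; /c/ and /t/ are both stops), so these forms are consistent with the same rule.
The trigger is the preceding segment, so the direction is progressive (perseverative).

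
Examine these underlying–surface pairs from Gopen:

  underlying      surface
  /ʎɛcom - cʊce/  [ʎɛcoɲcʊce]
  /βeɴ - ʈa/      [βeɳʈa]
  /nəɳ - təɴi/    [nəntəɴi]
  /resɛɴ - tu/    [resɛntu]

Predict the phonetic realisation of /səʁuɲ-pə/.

[səʁumpə]

The data show regressive place assimilation: /m/ → [ɲ] before /c/; /ɴ/ → [ɳ] before /ʈ/; /ɳ/ → [n] before /t/; /ɴ/ → [n] before /t/. In each pair only place changes, matching the following consonant, while manner and voice stay constant.
/ɲ/ is a voiced palatal nasal. The following trigger /p/ is bilabial, so /ɲ/ must become bilabial as well.
Changing only its place to bilabial gives [m] — the voiced bilabial nasal.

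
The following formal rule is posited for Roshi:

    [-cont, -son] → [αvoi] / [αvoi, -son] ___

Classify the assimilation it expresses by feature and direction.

progressive voicing assimilation

The shared variable α links the value of [voi] on the target to the same value on the neighbouring segment, so voicing is the feature that assimilates.
Since the environment is written before the underscore, the trigger precedes the target; the direction is progressive.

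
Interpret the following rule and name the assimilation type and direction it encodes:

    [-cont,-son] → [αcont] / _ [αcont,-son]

regressive manner assimilation

The rule copies [cont] (continuancy) from the environment onto the target stops; since [±cont] encodes the stop/fricative manner contrast, the assimilating dimension is manner.
The conditioning segment sits to the right of the focus bar, meaning the trigger follows the segment that changes — regressive assimilation.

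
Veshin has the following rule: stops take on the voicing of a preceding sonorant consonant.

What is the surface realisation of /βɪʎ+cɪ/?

/c/ is a voiceless palatal stop. The preceding trigger /ʎ/ is voiced, so /c/ must become voiced as well.
A voiced palatal stop is [ɟ], so the surface segment is [ɟ].

[βɪʎɟɪ]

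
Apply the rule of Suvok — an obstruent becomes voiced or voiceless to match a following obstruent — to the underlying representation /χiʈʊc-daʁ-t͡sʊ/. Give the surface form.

The rule targets /c/ (voiceless palatal stop), which sits before the trigger /d/ (voiced).
Changing only its voicing to voiced gives [ɟ] — the voiced palatal stop.
At the second juncture, /ʁ/ likewise becomes [χ] adjacent to /t͡s/.

[χiʈʊɟdaχt͡sʊ]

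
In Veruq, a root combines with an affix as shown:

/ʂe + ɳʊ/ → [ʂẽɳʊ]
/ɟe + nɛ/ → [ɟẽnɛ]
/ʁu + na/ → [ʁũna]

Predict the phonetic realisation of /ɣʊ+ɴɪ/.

The data show regressive nasality assimilation (vowel nasalisation): /e/ → [ẽ] before /ɳ/; /e/ → [ẽ] before /n/; /u/ → [ũ] before /n/ — a vowel is nasalised by an immediately following nasal consonant.
The vowel /ʊ/ is adjacent to the following nasal /ɴ/, so it acquires [+nasal] and surfaces as [ʊ̃].

[ɣʊ̃ɴɪ]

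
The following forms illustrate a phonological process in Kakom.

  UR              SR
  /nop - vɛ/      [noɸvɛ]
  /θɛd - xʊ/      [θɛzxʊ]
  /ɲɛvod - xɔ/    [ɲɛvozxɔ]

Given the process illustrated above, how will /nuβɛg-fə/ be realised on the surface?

[nuβɛɣfə]

The data show regressive manner assimilation: /p/ → [ɸ] before /v/; /d/ → [z] before /x/. In each pair only manner changes, matching the following consonant, while place and voice stay constant.
The rule targets /g/ (voiced velar stop), which sits before the trigger /f/ (fricative).
The voiced velar fricative is [ɣ], so /g/ → [ɣ].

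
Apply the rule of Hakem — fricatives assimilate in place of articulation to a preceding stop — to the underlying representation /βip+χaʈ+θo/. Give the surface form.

[βipɸaʈʂo]

The rule targets /χ/ (voiceless uvular fricative), which sits after the trigger /p/ (bilabial).
The voiceless bilabial fricative is [ɸ], so /χ/ → [ɸ].
The same rule applies at the second boundary: /θ/ → [ʂ] next to /ʈ/.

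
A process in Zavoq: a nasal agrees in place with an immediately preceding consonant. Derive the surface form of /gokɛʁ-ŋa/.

The rule targets /ŋ/ (voiced velar nasal), which sits after the trigger /ʁ/ (uvular).
A voiced uvular nasal is [ɴ], so the surface segment is [ɴ].

[gokɛʁɴa]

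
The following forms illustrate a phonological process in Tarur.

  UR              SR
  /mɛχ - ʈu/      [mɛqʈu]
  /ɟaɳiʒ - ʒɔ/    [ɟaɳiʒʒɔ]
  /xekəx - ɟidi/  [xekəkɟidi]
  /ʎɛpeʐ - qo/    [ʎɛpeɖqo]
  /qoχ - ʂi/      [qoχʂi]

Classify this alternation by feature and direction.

regressive manner assimilation

Underlying /χ/ is realised as [q] next to /ʈ/; /ʈ/ itself does not change.
The change fricative → stop matches the manner of the following /ʈ/, identifying this as manner assimilation.
Place and voice are unchanged, so the assimilation is partial, not total.
Checking the remaining alternations: /x/ → [k] before /ɟ/ (fricative → stop, matching a stop); /ʐ/ → [ɖ] before /q/ (fricative → stop, matching a stop) — only manner changes, and always toward the following segment.
Nothing changes in [ɟaɳiʒʒɔ], [qoχʂi]: there the adjacent consonants already agree in manner (/ʒ/ and /ʒ/ are both fricatives; /χ/ and /ʂ/ are both fricatives), so these forms are consistent with the same rule.
Since the segment that changes precedes the conditioning segment, the assimilation is regressive.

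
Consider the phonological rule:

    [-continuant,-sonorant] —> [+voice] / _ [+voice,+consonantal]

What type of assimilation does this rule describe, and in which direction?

The target ([-continuant,-sonorant], stops) acquires [+voice] next to a voiced consonant ([+voice,+consonantal]) — it takes on the voicing of its neighbour, so the feature that spreads is voicing.
Since the environment is written after the underscore, the trigger follows the target; the direction is regressive.

regressive voicing assimilation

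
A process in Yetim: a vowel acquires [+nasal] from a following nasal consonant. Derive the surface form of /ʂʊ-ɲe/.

The vowel /ʊ/ is adjacent to the following nasal /ɲ/, so it acquires [+nasal] and surfaces as [ʊ̃].

[ʂʊ̃ɲe]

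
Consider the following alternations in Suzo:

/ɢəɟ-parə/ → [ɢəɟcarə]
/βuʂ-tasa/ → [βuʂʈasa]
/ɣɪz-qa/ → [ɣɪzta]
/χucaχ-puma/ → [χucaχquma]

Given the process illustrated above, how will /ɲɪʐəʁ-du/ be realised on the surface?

[ɲɪʐəʁɢu]

The data show progressive place assimilation: /p/ → [c] after /ɟ/; /t/ → [ʈ] after /ʂ/; /q/ → [t] after /z/; /p/ → [q] after /χ/. In each pair only place changes, matching the preceding consonant, while manner and voice stay constant.
The rule targets /d/ (voiced alveolar stop), which sits after the trigger /ʁ/ (uvular).
The voiced uvular stop is [ɢ], so /d/ → [ɢ].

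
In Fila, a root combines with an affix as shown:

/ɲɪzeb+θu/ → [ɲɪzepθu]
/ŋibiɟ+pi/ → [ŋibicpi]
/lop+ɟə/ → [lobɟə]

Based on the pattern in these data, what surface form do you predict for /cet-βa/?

The data show regressive voicing assimilation: /b/ → [p] before /θ/; /ɟ/ → [c] before /p/; /p/ → [b] before /ɟ/. In each pair only voicing changes, matching the following consonant, while place and manner stay constant.
/t/ is a voiceless alveolar stop. The following trigger /β/ is voiced, so /t/ must become voiced as well.
Changing only its voicing to voiced gives [d] — the voiced alveolar stop.

[cedβa]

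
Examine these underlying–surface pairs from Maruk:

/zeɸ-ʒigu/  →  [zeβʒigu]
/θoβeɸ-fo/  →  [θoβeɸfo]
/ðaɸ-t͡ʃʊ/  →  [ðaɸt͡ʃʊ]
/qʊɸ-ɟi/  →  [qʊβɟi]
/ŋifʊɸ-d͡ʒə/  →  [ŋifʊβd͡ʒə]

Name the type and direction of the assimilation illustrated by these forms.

Underlying /ɸ/ is realised as [β] next to /ʒ/; /ʒ/ itself does not change.
/ɸ/ is voiceless while /ʒ/ is voiced; the output [β] is voiced, matching the trigger — so the feature that spreads is voicing.
Place and manner are unchanged, so the assimilation is partial, not total.
Checking the remaining alternations: /ɸ/ → [β] before /ɟ/ (voiceless → voiced, matching voiced); /ɸ/ → [β] before /d͡ʒ/ (voiceless → voiced, matching voiced) — only voicing changes, and always toward the following segment.
Nothing changes in [θoβeɸfo], [ðaɸt͡ʃʊ]: there the adjacent consonants already agree in voicing (/ɸ/ and /f/ are both voiceless; /ɸ/ and /t͡ʃ/ are both voiceless), so these forms are consistent with the same rule.
The trigger is the following segment, so the direction is regressive (anticipatory).

regressive voicing assimilation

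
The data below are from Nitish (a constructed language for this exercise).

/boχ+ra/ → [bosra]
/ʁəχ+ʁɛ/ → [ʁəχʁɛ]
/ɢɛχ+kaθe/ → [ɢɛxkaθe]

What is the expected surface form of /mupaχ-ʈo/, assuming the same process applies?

[mupaʂʈo]

The data show regressive place assimilation: /χ/ → [s] before /r/; /χ/ → [x] before /k/. In each pair only place changes, matching the following consonant, while manner and voice stay constant.
No alternation appears in [ʁəχʁɛ]: there the adjacent consonants already agree in place (/χ/ and /ʁ/ are both uvular), so this form is consistent with the same rule.
/χ/ is a voiceless uvular fricative. The following trigger /ʈ/ is retroflex, so /χ/ must become retroflex as well.
A voiceless retroflex fricative is [ʂ], so the surface segment is [ʂ].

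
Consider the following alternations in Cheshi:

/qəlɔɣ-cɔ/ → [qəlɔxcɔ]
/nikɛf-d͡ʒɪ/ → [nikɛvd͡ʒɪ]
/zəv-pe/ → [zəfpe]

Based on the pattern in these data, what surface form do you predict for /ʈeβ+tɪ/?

The data show regressive voicing assimilation: /ɣ/ → [x] before /c/; /f/ → [v] before /d͡ʒ/; /v/ → [f] before /p/. In each pair only voicing changes, matching the following consonant, while place and manner stay constant.
The rule targets /β/ (voiced bilabial fricative), which sits before the trigger /t/ (voiceless).
Changing only its voicing to voiceless gives [ɸ] — the voiceless bilabial fricative.

[ʈeɸtɪ]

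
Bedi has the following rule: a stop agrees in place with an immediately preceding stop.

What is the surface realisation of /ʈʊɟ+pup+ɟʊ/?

/p/ is a voiceless bilabial stop. The preceding trigger /ɟ/ is palatal, so /p/ must become palatal as well.
A voiceless palatal stop is [c], so the surface segment is [c].
The same rule applies at the second boundary: /ɟ/ → [b] next to /p/.

[ʈʊɟcupbʊ]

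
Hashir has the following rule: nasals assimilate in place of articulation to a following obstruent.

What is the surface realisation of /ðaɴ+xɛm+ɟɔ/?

/ɴ/ is a voiced uvular nasal. The following trigger /x/ is velar, so /ɴ/ must become velar as well.
Changing only its place to velar gives [ŋ] — the voiced velar nasal.
The same rule applies at the second boundary: /m/ → [ɲ] next to /ɟ/.

[ðaŋxɛɲɟɔ]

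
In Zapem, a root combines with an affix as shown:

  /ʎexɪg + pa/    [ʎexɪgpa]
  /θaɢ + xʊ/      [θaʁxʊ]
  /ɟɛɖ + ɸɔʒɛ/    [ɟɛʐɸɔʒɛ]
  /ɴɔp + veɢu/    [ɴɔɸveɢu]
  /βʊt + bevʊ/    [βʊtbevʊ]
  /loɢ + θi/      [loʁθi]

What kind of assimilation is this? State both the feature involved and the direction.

The segment that alternates is /ɢ/, which surfaces as [ʁ] when adjacent to /x/.
/ɢ/ is a stop while /x/ is a fricative; the output [ʁ] is a fricative, matching the trigger — so the feature that spreads is manner.
Place and voice are unchanged, so the assimilation is partial, not total.
Checking the remaining alternations: /ɖ/ → [ʐ] before /ɸ/ (stop → fricative, matching a fricative); /p/ → [ɸ] before /v/ (stop → fricative, matching a fricative); /ɢ/ → [ʁ] before /θ/ (stop → fricative, matching a fricative) — only manner changes, and always toward the following segment.
Nothing changes in [ʎexɪgpa], [βʊtbevʊ]: there the adjacent consonants already agree in manner (/g/ and /p/ are both stops; /t/ and /b/ are both stops), so these forms are consistent with the same rule.
The trigger is the following segment, so the direction is regressive (anticipatory).

regressive manner assimilation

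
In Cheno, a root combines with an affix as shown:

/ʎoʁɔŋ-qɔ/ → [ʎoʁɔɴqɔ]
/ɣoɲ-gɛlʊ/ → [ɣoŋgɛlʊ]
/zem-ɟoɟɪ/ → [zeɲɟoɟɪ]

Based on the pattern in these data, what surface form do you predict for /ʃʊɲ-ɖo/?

[ʃʊɳɖo]

The data show regressive place assimilation: /ŋ/ → [ɴ] before /q/; /ɲ/ → [ŋ] before /g/; /m/ → [ɲ] before /ɟ/. In each pair only place changes, matching the following consonant, while manner and voice stay constant.
/ɲ/ is a voiced palatal nasal. The following trigger /ɖ/ is retroflex, so /ɲ/ must become retroflex as well.
Changing only its place to retroflex gives [ɳ] — the voiced retroflex nasal.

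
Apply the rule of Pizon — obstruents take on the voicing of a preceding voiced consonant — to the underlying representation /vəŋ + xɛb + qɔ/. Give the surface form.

/x/ is a voiceless velar fricative. The preceding trigger /ŋ/ is voiced, so /x/ must become voiced as well.
The voiced velar fricative is [ɣ], so /x/ → [ɣ].
The same rule applies at the second boundary: /q/ → [ɢ] next to /b/.

[vəŋɣɛbɢɔ]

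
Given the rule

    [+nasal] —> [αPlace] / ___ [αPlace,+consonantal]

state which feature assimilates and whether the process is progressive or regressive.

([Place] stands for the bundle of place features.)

The shared variable α links the value of the place features (abbreviated [Place]) on the target to the same value on the neighbouring segment, so place is the feature that assimilates.
Since the environment is written after the underscore, the trigger follows the target; the direction is regressive.

regressive place assimilation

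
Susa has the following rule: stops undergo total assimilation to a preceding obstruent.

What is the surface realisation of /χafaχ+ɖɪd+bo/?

[χafaχχɪddo]

/ɖ/ is the segment targeted by the rule; it sits immediately after /χ/, so it assimilates completely and surfaces as [χ].
The same rule applies at the second boundary: /b/ → [d] next to /d/.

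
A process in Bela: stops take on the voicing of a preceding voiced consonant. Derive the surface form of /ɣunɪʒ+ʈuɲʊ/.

/ʈ/ is a voiceless retroflex stop. The preceding trigger /ʒ/ is voiced, so /ʈ/ must become voiced as well.
The voiced retroflex stop is [ɖ], so /ʈ/ → [ɖ].

[ɣunɪʒɖuɲʊ]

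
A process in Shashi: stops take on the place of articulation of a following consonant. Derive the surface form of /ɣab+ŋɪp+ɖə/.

[ɣagŋɪʈɖə]

The rule targets /b/ (voiced bilabial stop), which sits before the trigger /ŋ/ (velar).
A voiced velar stop is [g], so the surface segment is [g].
At the second juncture, /p/ likewise becomes [ʈ] adjacent to /ɖ/.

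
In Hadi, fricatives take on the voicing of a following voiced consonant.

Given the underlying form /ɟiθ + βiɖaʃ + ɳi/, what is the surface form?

/θ/ is a voiceless dental fricative. The following trigger /β/ is voiced, so /θ/ must become voiced as well.
The voiced dental fricative is [ð], so /θ/ → [ð].
The same rule applies at the second boundary: /ʃ/ → [ʒ] next to /ɳ/.

[ɟiðβiɖaʒɳi]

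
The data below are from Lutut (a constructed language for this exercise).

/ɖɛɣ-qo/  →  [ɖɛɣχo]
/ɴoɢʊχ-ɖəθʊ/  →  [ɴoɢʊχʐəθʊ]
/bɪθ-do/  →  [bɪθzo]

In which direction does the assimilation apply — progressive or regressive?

progressive

The segment that alternates is /q/, which surfaces as [χ] when adjacent to /ɣ/.
/q/ is a stop while /ɣ/ is a fricative; the output [χ] is a fricative, matching the trigger — so the feature that spreads is manner.
Checking the remaining alternations: /ɖ/ → [ʐ] after /χ/ (stop → fricative, matching a fricative); /d/ → [z] after /θ/ (stop → fricative, matching a fricative) — only manner changes, and always toward the preceding segment.
Since the segment that changes follows the conditioning segment, the assimilation is progressive.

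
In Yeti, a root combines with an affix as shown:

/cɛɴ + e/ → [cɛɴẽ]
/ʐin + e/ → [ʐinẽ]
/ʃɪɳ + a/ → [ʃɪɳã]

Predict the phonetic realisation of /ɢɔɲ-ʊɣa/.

[ɢɔɲʊ̃ɣa]

The data show progressive nasality assimilation (vowel nasalisation): /e/ → [ẽ] after /ɴ/; /e/ → [ẽ] after /n/; /a/ → [ã] after /ɳ/ — a vowel is nasalised by an immediately preceding nasal consonant.
/ʊ/ sits next to the nasal /ɲ/ and is therefore nasalised to [ʊ̃].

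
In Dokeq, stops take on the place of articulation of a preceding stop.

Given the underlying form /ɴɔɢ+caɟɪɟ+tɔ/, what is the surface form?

/c/ is a voiceless palatal stop. The preceding trigger /ɢ/ is uvular, so /c/ must become uvular as well.
A voiceless uvular stop is [q], so the surface segment is [q].
The same rule applies at the second boundary: /t/ → [c] next to /ɟ/.

[ɴɔɢqaɟɪɟcɔ]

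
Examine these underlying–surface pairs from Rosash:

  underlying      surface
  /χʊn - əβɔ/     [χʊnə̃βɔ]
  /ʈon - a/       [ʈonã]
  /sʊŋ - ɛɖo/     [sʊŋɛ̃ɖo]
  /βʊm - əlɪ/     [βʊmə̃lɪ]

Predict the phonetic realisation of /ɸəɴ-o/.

[ɸəɴõ]

The data show progressive nasality assimilation (vowel nasalisation): /ə/ → [ə̃] after /n/; /a/ → [ã] after /n/; /ɛ/ → [ɛ̃] after /ŋ/; /ə/ → [ə̃] after /m/ — a vowel is nasalised by an immediately preceding nasal consonant.
The vowel /o/ is adjacent to the preceding nasal /ɴ/, so it acquires [+nasal] and surfaces as [õ].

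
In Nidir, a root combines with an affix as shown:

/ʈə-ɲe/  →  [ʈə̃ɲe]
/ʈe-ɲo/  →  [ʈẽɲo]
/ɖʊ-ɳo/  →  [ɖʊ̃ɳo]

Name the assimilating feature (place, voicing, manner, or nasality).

The vowel /ə/ surfaces as nasalised [ə̃] next to the following nasal /ɲ/ — it has acquired the [+nasal] feature of its neighbour.
The other forms show the same pattern: /e/ → [ẽ] before /ɲ/; /ʊ/ → [ʊ̃] before /ɳ/ — each time a vowel is nasalised next to a following nasal.

nasality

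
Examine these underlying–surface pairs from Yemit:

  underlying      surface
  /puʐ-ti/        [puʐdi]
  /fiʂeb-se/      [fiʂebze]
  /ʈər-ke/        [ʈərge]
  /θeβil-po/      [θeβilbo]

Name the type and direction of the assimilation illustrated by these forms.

Comparing underlying and surface forms, /t/ → [d] is the alternation; the neighbouring /ʐ/ is constant.
The change voiceless → voiced matches the voicing of the preceding /ʐ/, identifying this as voicing assimilation.
Place and manner are unchanged, so the assimilation is partial, not total.
Checking the remaining alternations: /s/ → [z] after /b/ (voiceless → voiced, matching voiced); /k/ → [g] after /r/ (voiceless → voiced, matching voiced); /p/ → [b] after /l/ (voiceless → voiced, matching voiced) — only voicing changes, and always toward the preceding segment.
The trigger is the preceding segment, so the direction is progressive (perseverative).

progressive voicing assimilation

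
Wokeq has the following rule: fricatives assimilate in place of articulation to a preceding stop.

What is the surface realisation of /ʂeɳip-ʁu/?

[ʂeɳipβu]

/ʁ/ is a voiced uvular fricative. The preceding trigger /p/ is bilabial, so /ʁ/ must become bilabial as well.
A voiced bilabial fricative is [β], so the surface segment is [β].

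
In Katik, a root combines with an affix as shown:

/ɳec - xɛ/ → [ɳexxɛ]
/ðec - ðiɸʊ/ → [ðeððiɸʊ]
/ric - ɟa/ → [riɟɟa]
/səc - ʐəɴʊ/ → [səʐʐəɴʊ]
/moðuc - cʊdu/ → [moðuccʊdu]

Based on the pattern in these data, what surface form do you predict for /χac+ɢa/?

[χaɢɢa]

The data show regressive total assimilation (/c/ → [x] before /x/; /c/ → [ð] before /ð/; /c/ → [ɟ] before /ɟ/; /c/ → [ʐ] before /ʐ/): in every case the target segment becomes identical to its following neighbour, copying more than a single feature.
In [moðuccʊdu] the two consonants at the boundary are already identical (/c/ + /c/), so the rule applies vacuously and nothing changes.
/c/ is the segment targeted by the rule; it sits immediately before /ɢ/, so it assimilates completely and surfaces as [ɢ].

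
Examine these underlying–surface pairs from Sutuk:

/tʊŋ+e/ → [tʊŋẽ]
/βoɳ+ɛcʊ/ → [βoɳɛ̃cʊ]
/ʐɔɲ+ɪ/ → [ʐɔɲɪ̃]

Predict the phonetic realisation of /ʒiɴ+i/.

[ʒiɴĩ]

The data show progressive nasality assimilation (vowel nasalisation): /e/ → [ẽ] after /ŋ/; /ɛ/ → [ɛ̃] after /ɳ/; /ɪ/ → [ɪ̃] after /ɲ/ — a vowel is nasalised by an immediately preceding nasal consonant.
The vowel /i/ is adjacent to the preceding nasal /ɴ/, so it acquires [+nasal] and surfaces as [ĩ].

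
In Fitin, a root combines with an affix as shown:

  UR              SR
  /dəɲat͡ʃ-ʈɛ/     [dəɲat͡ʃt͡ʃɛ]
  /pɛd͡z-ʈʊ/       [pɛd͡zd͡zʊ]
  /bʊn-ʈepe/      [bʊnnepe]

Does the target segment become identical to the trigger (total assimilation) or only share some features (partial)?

The segment that alternates is /ʈ/, which surfaces as [t͡ʃ] when adjacent to /t͡ʃ/.
The output [t͡ʃ] is identical to the trigger /t͡ʃ/ — every feature (place, manner, voicing) has been copied — so this is total assimilation.
The other forms behave the same way: /ʈ/ → [d͡z] after /d͡z/; /ʈ/ → [n] after /n/ — in each case the output is a copy of the preceding consonant.

total assimilation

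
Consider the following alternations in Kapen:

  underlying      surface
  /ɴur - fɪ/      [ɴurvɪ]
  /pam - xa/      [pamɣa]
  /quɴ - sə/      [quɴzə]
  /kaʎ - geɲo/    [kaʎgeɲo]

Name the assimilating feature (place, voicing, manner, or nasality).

Underlying /f/ is realised as [v] next to /r/; /r/ itself does not change.
The change voiceless → voiced matches the voicing of the preceding /r/, identifying this as voicing assimilation.
Checking the remaining alternations: /x/ → [ɣ] after /m/ (voiceless → voiced, matching voiced); /s/ → [z] after /ɴ/ (voiceless → voiced, matching voiced) — only voicing changes, and always toward the preceding segment.
Nothing changes in [kaʎgeɲo]: there the adjacent consonants already agree in voicing (/g/ and /ʎ/ are both voiced), so this form is consistent with the same rule.

voicing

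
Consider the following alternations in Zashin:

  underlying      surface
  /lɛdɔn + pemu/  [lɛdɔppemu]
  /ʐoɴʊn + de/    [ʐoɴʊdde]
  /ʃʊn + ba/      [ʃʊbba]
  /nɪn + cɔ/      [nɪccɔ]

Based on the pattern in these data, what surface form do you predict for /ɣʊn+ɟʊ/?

[ɣʊɟɟʊ]

The data show regressive total assimilation (/n/ → [p] before /p/; /n/ → [d] before /d/; /n/ → [b] before /b/; /n/ → [c] before /c/): in every case the target segment becomes identical to its following neighbour, copying more than a single feature.
/n/ is the segment targeted by the rule; it sits immediately before /ɟ/, so it assimilates completely and surfaces as [ɟ].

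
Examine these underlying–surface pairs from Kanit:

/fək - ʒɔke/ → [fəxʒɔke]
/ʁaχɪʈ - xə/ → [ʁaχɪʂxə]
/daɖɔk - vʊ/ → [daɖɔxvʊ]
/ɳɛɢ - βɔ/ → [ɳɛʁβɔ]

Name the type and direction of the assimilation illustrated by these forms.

Comparing underlying and surface forms, /k/ → [x] is the alternation; the neighbouring /ʒ/ is constant.
The change stop → fricative matches the manner of the following /ʒ/, identifying this as manner assimilation.
Place and voice are unchanged, so the assimilation is partial, not total.
The other alternating forms pattern the same way: /ʈ/ → [ʂ] before /x/ (stop → fricative, matching a fricative); /k/ → [x] before /v/ (stop → fricative, matching a fricative); /ɢ/ → [ʁ] before /β/ (stop → fricative, matching a fricative) — only manner changes, and always toward the following segment.
The trigger is the following segment, so the direction is regressive (anticipatory).

regressive manner assimilation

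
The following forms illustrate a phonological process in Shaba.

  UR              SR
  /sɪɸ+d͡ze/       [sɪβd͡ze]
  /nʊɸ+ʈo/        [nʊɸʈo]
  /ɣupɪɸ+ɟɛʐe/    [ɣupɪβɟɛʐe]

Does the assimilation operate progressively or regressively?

regressive

The segment that alternates is /ɸ/, which surfaces as [β] when adjacent to /d͡z/.
/ɸ/ is voiceless while /d͡z/ is voiced; the output [β] is voiced, matching the trigger — so the feature that spreads is voicing.
The same holds elsewhere in the data: /ɸ/ → [β] before /ɟ/ (voiceless → voiced, matching voiced) — only voicing changes, and always toward the following segment.
No alternation appears in [nʊɸʈo]: there the adjacent consonants already agree in voicing (/ɸ/ and /ʈ/ are both voiceless), so this form is consistent with the same rule.
The trigger is the following segment, so the direction is regressive (anticipatory).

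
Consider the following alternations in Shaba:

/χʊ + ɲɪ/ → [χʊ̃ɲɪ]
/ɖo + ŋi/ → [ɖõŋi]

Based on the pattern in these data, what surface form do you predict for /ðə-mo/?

[ðə̃mo]

The data show regressive nasality assimilation (vowel nasalisation): /ʊ/ → [ʊ̃] before /ɲ/; /o/ → [õ] before /ŋ/ — a vowel is nasalised by an immediately following nasal consonant.
The vowel /ə/ is adjacent to the following nasal /m/, so it acquires [+nasal] and surfaces as [ə̃].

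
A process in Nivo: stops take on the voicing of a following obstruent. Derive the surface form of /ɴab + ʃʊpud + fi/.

/b/ is a voiced bilabial stop. The following trigger /ʃ/ is voiceless, so /b/ must become voiceless as well.
Changing only its voicing to voiceless gives [p] — the voiceless bilabial stop.
The same rule applies at the second boundary: /d/ → [t] next to /f/.

[ɴapʃʊputfi]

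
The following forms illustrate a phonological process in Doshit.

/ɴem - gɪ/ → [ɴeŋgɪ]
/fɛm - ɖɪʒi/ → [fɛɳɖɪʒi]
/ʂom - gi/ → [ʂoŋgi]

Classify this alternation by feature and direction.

regressive place assimilation

The segment that alternates is /m/, which surfaces as [ŋ] when adjacent to /g/.
/m/ is bilabial while /g/ is velar; the output [ŋ] is velar, matching the trigger — so the feature that spreads is place.
Manner and voice are unchanged, so the assimilation is partial, not total.
The other alternating form patterns the same way: /m/ → [ɳ] before /ɖ/ (bilabial → retroflex, matching retroflex) — only place changes, and always toward the following segment.
Since the segment that changes precedes the conditioning segment, the assimilation is regressive.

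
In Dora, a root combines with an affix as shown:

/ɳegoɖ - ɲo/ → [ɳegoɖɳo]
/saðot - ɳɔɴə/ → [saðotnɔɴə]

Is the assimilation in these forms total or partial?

partial assimilation

Comparing underlying and surface forms, /ɲ/ → [ɳ] is the alternation; the neighbouring /ɖ/ is constant.
/ɲ/ is palatal while /ɖ/ is retroflex; the output [ɳ] is retroflex, matching the trigger — so the feature that spreads is place.
Manner and voice are unchanged, so the assimilation is partial, not total.
The other alternating form patterns the same way: /ɳ/ → [n] after /t/ (retroflex → alveolar, matching alveolar) — only place changes, and always toward the preceding segment.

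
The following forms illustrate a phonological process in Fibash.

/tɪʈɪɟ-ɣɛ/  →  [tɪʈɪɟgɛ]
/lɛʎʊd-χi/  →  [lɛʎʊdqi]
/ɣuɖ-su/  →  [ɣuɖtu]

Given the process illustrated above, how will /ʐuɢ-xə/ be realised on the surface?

The data show progressive manner assimilation: /ɣ/ → [g] after /ɟ/; /χ/ → [q] after /d/; /s/ → [t] after /ɖ/. In each pair only manner changes, matching the preceding consonant, while place and voice stay constant.
/x/ is a voiceless velar fricative. The preceding trigger /ɢ/ is a stop, so /x/ must become a stop as well.
A voiceless velar stop is [k], so the surface segment is [k].

[ʐuɢkə]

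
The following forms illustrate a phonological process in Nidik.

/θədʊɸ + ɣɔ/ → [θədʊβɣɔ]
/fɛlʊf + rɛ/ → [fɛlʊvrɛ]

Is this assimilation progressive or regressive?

Underlying /ɸ/ is realised as [β] next to /ɣ/; /ɣ/ itself does not change.
The change voiceless → voiced matches the voicing of the following /ɣ/, identifying this as voicing assimilation.
The other alternating form patterns the same way: /f/ → [v] before /r/ (voiceless → voiced, matching voiced) — only voicing changes, and always toward the following segment.
Since the segment that changes precedes the conditioning segment, the assimilation is regressive.

regressive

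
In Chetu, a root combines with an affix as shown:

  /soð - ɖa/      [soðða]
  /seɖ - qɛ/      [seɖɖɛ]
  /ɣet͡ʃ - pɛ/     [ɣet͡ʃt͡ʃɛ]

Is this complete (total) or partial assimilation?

total assimilation

Comparing underlying and surface forms, /ɖ/ → [ð] is the alternation; the neighbouring /ð/ is constant.
The output [ð] is identical to the trigger /ð/ — every feature (place, manner, voicing) has been copied — so this is total assimilation.
The other forms behave the same way: /q/ → [ɖ] after /ɖ/; /p/ → [t͡ʃ] after /t͡ʃ/ — in each case the output is a copy of the preceding consonant.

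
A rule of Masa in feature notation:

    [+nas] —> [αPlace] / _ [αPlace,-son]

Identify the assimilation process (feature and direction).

regressive place assimilation

The rule copies the place features (abbreviated [Place]) from the environment onto the target, so the assimilating feature is place.
Since the environment is written after the underscore, the trigger follows the target; the direction is regressive.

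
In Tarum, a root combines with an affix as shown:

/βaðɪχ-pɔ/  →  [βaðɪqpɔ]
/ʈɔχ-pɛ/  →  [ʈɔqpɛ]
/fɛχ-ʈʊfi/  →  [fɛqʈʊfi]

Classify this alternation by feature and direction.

Underlying /χ/ is realised as [q] next to /p/; /p/ itself does not change.
/χ/ is a fricative while /p/ is a stop; the output [q] is a stop, matching the trigger — so the feature that spreads is manner.
Place and voice are unchanged, so the assimilation is partial, not total.
The other alternating form patterns the same way: /χ/ → [q] before /ʈ/ (fricative → stop, matching a stop) — only manner changes, and always toward the following segment.
Since the segment that changes precedes the conditioning segment, the assimilation is regressive.

regressive manner assimilation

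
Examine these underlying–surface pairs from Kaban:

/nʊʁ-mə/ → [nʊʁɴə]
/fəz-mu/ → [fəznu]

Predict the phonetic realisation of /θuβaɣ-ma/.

The data show progressive place assimilation: /m/ → [ɴ] after /ʁ/; /m/ → [n] after /z/. In each pair only place changes, matching the preceding consonant, while manner and voice stay constant.
The rule targets /m/ (voiced bilabial nasal), which sits after the trigger /ɣ/ (velar).
The voiced velar nasal is [ŋ], so /m/ → [ŋ].

[θuβaɣŋa]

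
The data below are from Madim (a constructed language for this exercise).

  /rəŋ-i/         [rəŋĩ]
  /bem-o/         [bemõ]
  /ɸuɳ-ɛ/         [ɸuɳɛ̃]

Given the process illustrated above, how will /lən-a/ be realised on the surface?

[lənã]

The data show progressive nasality assimilation (vowel nasalisation): /i/ → [ĩ] after /ŋ/; /o/ → [õ] after /m/; /ɛ/ → [ɛ̃] after /ɳ/ — a vowel is nasalised by an immediately preceding nasal consonant.
The vowel /a/ is adjacent to the preceding nasal /n/, so it acquires [+nasal] and surfaces as [ã].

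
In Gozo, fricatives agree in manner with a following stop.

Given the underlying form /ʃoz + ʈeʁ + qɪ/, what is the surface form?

/z/ is a voiced alveolar fricative. The following trigger /ʈ/ is a stop, so /z/ must become a stop as well.
Changing only its manner to stop gives [d] — the voiced alveolar stop.
At the second juncture, /ʁ/ likewise becomes [ɢ] adjacent to /q/.

[ʃodʈeɢqɪ]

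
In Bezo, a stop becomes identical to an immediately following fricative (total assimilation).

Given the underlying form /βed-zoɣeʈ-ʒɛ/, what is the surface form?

/d/ is the segment targeted by the rule; it sits immediately before /z/, so it assimilates completely and surfaces as [z].
The same rule applies at the second boundary: /ʈ/ → [ʒ] next to /ʒ/.

[βezzoɣeʒʒɛ]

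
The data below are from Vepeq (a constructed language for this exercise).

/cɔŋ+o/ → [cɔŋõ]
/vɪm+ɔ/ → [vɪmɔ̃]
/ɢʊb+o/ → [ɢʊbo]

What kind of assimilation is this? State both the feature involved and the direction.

The vowel /o/ surfaces as nasalised [õ] next to the preceding nasal /ŋ/ — it has acquired the [+nasal] feature of its neighbour.
Likewise in the remaining data: /ɔ/ → [ɔ̃] after /m/ — each time a vowel is nasalised next to a preceding nasal.
No change occurs in [ɢʊbo] because the vowel at the boundary is adjacent to an oral consonant, not a nasal (/o/ next to /b/).
Because the conditioning nasal is to the left of the vowel that changes, the process is progressive (perseverative).

progressive nasality assimilation (vowel nasalisation)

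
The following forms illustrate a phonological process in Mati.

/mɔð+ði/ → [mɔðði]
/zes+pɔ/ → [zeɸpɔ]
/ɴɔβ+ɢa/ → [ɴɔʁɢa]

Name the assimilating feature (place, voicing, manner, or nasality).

place

Comparing underlying and surface forms, /s/ → [ɸ] is the alternation; the neighbouring /p/ is constant.
/s/ is alveolar while /p/ is bilabial; the output [ɸ] is bilabial, matching the trigger — so the feature that spreads is place.
The other alternating form patterns the same way: /β/ → [ʁ] before /ɢ/ (bilabial → uvular, matching uvular) — only place changes, and always toward the following segment.
No alternation appears in [mɔðði]: there the adjacent consonants already agree in place (/ð/ and /ð/ are both dental), so this form is consistent with the same rule.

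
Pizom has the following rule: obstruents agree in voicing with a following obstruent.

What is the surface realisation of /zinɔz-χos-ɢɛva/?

[zinɔsχozɢɛva]

/z/ is a voiced alveolar fricative. The following trigger /χ/ is voiceless, so /z/ must become voiceless as well.
A voiceless alveolar fricative is [s], so the surface segment is [s].
The same rule applies at the second boundary: /s/ → [z] next to /ɢ/.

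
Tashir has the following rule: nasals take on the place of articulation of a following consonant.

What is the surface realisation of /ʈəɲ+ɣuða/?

/ɲ/ is a voiced palatal nasal. The following trigger /ɣ/ is velar, so /ɲ/ must become velar as well.
Changing only its place to velar gives [ŋ] — the voiced velar nasal.

[ʈəŋɣuða]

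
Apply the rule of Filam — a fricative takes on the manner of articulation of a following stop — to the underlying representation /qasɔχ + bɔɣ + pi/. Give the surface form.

[qasɔqbɔgpi]

/χ/ is a voiceless uvular fricative. The following trigger /b/ is a stop, so /χ/ must become a stop as well.
The voiceless uvular stop is [q], so /χ/ → [q].
The same rule applies at the second boundary: /ɣ/ → [g] next to /p/.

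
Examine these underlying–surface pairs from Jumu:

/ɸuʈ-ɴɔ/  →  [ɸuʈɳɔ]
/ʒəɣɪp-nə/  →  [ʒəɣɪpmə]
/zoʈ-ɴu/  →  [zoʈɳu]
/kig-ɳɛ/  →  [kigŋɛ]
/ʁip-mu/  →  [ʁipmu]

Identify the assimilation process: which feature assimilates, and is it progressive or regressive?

Underlying /ɴ/ is realised as [ɳ] next to /ʈ/; /ʈ/ itself does not change.
/ɴ/ is uvular while /ʈ/ is retroflex; the output [ɳ] is retroflex, matching the trigger — so the feature that spreads is place.
Manner and voice are unchanged, so the assimilation is partial, not total.
Checking the remaining alternations: /n/ → [m] after /p/ (alveolar → bilabial, matching bilabial); /ɳ/ → [ŋ] after /g/ (retroflex → velar, matching velar) — only place changes, and always toward the preceding segment.
No alternation appears in [ʁipmu]: there the adjacent consonants already agree in place (/m/ and /p/ are both bilabial), so this form is consistent with the same rule.
Since the segment that changes follows the conditioning segment, the assimilation is progressive.

progressive place assimilation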